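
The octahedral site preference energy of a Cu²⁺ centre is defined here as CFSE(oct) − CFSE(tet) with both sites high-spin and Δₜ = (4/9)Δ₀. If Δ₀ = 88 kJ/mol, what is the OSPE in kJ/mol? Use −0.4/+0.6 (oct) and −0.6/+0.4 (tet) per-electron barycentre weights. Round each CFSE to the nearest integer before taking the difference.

Cu sits in group 11; removing 2 electrons leaves Cu²⁺ with 11 − 2 = 9 d electrons.
Octahedral (high-spin): t₂g⁶ eg³, CFSE = 6(−0.4) + 3(+0.6) = -0.6Δ₀ = -0.6 × 88 = -53 kJ/mol.
Tetrahedral: e⁴ t₂⁵, CFSE = 4(−0.6) + 5(+0.4) = -0.4Δₜ = -0.4 × (4/9) × 88 = -16 kJ/mol.
OSPE = -53 − (-16) = -37 kJ/mol.

-37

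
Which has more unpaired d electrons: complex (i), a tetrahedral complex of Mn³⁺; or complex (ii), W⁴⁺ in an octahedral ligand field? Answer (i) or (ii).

(i): Group 7 minus oxidation state +3 gives a d⁴ configuration for Mn³⁺; Tetrahedral fields are weak (Δₜ ≈ 4/9 Δₒ), so electrons fill high-spin; e^2 t2^2 → 4 unpaired.
(ii): W sits in group 6; removing 4 electrons leaves W⁴⁺ with 6 − 4 = 2 d electrons; For octahedral d² the high- and low-spin configurations coincide; t₂g² eg⁰ → 2 unpaired.
So (i) has more unpaired electrons.

(i)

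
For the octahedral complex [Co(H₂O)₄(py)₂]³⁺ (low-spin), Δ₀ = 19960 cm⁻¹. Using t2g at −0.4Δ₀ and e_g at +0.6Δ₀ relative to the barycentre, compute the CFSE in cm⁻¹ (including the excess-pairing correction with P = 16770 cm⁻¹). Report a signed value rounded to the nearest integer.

Ligand charges: 4×(+0) from H₂O and 2×(+0) from py sum to +0; with overall charge +3, Co is +3.
Co³⁺: group 9, so d-count = 9 − 3 = 6.
Electron filling gives t2g^6 e_g^0.
CFSE(orbital) = 6×(-0.4Δ₀) + 0×(0.6Δ₀) = -2.4Δ₀; with Δ₀ = 19960 cm⁻¹ that is -47904 cm⁻¹.
Relative to high-spin t2g^4 e_g^2 (1 paired), the low-spin configuration has 2 additional pairs, contributing +2 × 16770 = +33540 cm⁻¹.
Combining: -47904 + 33540 = -14364 cm⁻¹.

-14364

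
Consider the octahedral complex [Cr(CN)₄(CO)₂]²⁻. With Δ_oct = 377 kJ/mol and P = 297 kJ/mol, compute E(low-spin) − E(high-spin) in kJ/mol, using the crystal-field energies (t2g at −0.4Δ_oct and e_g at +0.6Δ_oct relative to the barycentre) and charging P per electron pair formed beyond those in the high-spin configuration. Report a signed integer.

-80

Ligand charges: 4×(-1) from CN⁻ and 2×(+0) from CO sum to -4; with overall charge -2, Cr is +2.
Group 6 minus oxidation state +2 gives a d⁴ configuration for Cr²⁺.
In the high-spin limit (t2g^3 e_g^1) the orbital term is -0.6Δ_oct = -226 kJ/mol, with no excess pairing.
Low-spin: t2g^4 e_g^0, orbital CFSE = -1.6Δ_oct = -603 kJ/mol; plus 1 excess pair × P = +297 kJ/mol; total -306 kJ/mol.
E(LS) − E(HS) = -306 − (-226) = -80 kJ/mol.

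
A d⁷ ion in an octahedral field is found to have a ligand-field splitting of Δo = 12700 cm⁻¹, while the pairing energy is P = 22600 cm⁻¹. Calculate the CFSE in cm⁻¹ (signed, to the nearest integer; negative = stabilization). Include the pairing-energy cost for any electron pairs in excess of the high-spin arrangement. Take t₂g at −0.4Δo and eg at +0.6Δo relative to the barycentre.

-10160

Here Δo < P (12700 < 22600), so the high-spin state is favoured.
That gives t₂g⁵ eg².
Orbital CFSE = -0.8Δo = -0.8 × 12700 = -10160 cm⁻¹.
High-spin has no excess pairs, so no pairing correction applies.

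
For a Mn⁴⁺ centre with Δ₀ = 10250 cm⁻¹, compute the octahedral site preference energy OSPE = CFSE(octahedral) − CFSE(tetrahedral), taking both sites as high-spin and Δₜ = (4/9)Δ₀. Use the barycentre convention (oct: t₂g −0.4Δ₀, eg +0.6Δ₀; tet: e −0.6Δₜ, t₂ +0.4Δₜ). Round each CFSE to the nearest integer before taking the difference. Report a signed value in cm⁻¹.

-8656

Mn sits in group 7; removing 4 electrons leaves Mn⁴⁺ with 7 − 4 = 3 d electrons.
Octahedral high-spin t2g^3 e_g^0: CFSE = -1.2 × 10250 = -12300 cm⁻¹.
Tetrahedral e^2 t2^1 gives -0.8Δₜ = -0.8 × (4/9) × 10250 = -3644 cm⁻¹.
OSPE = CFSE(oct) − CFSE(tet) = -12300 − (-3644) = -8656 cm⁻¹.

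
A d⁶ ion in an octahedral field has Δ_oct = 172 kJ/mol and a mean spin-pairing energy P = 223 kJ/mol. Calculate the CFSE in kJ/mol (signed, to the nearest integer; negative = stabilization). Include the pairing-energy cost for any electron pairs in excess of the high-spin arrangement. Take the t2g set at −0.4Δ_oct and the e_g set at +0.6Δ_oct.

-69

Δ_oct < P, so pairing is avoided: the ground state is high-spin.
Configuration: t2g^4 e_g^2.
Orbital CFSE = -0.4Δ_oct = -0.4 × 172 = -69 kJ/mol.
High-spin has no excess pairs, so no pairing correction applies.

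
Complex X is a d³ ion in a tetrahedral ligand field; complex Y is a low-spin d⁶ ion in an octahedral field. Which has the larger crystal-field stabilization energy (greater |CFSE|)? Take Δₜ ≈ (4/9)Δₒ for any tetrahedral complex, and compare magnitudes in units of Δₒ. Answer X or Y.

X: Tetrahedral splitting is small, so the complex is high-spin; e^2 t2^1, CFSE = -0.8Δₜ ≈ -0.36Δₒ.
Y: t₂g⁶ eg⁰, CFSE = -2.4Δₒ.
So Y has the larger |CFSE|.

Y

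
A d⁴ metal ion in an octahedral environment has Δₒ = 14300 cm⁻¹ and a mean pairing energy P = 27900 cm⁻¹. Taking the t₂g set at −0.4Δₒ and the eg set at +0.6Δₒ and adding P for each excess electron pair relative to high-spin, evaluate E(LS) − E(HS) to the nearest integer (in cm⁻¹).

High-spin d⁴ fills as t₂g³ eg¹ with CFSE 3(−0.4) + 1(+0.6) = -0.6Δₒ = -8580 cm⁻¹.
For low-spin the configuration is t₂g⁴ eg⁰: orbital energy -1.6 × 14300 = -22880 cm⁻¹, and 1 additional pair relative to high-spin adds 27900 cm⁻¹, giving 5020 cm⁻¹.
E(LS) − E(HS) = 5020 − (-8580) = 13600 cm⁻¹.

13600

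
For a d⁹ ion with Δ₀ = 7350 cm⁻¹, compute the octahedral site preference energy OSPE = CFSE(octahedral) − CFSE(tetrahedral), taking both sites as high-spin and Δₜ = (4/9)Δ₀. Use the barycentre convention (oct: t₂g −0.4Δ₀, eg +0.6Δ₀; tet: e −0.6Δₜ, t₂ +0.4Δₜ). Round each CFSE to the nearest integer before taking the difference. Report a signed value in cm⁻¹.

In an octahedral site d⁹ (HS) is t₂g⁶ eg³, giving CFSE(oct) = -0.6Δ₀ = -4410 cm⁻¹.
In a tetrahedral site the filling is e⁴ t₂⁵: CFSE(tet) = -0.4Δₜ = -0.4 × (4/9)(7350) = -1307 cm⁻¹.
OSPE = -4410 − (-1307) = -3103 cm⁻¹.

-3103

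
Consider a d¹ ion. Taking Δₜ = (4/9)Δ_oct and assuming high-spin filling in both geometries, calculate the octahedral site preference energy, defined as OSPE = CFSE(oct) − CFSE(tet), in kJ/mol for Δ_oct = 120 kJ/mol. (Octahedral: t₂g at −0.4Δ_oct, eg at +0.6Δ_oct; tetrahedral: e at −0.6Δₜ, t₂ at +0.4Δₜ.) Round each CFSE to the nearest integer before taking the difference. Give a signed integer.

-16

Octahedral high-spin t₂g¹ eg⁰: CFSE = -0.4 × 120 = -48 kJ/mol.
Tetrahedral: e¹ t₂⁰, CFSE = 1(−0.6) + 0(+0.4) = -0.6Δₜ = -0.6 × (4/9) × 120 = -32 kJ/mol.
OSPE = -48 − (-32) = -16 kJ/mol.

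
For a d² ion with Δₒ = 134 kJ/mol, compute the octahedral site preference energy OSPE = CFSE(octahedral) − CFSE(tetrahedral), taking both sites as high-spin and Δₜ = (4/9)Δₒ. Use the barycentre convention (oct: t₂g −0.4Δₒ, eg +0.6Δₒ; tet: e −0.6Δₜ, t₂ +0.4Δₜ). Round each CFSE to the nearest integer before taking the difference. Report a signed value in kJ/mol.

Octahedral (high-spin): t2g^2 e_g^0, CFSE = 2(−0.4) + 0(+0.6) = -0.8Δₒ = -0.8 × 134 = -107 kJ/mol.
In a tetrahedral site the filling is e^2 t2^0: CFSE(tet) = -1.2Δₜ = -1.2 × (4/9)(134) = -71 kJ/mol.
OSPE = -107 − (-71) = -36 kJ/mol.

-36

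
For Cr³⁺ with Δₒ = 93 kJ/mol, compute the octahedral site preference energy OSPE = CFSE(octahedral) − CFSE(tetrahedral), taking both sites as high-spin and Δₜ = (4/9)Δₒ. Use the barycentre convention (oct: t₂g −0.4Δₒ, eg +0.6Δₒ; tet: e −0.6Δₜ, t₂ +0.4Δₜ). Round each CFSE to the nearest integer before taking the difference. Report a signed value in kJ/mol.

Cr³⁺: group 6, so d-count = 6 − 3 = 3.
In an octahedral site d³ (HS) is t₂g³ eg⁰, giving CFSE(oct) = -1.2Δₒ = -112 kJ/mol.
Tetrahedral e² t₂¹ gives -0.8Δₜ = -0.8 × (4/9) × 93 = -33 kJ/mol.
Subtracting, OSPE = -112 − (-33) = -79 kJ/mol.

-79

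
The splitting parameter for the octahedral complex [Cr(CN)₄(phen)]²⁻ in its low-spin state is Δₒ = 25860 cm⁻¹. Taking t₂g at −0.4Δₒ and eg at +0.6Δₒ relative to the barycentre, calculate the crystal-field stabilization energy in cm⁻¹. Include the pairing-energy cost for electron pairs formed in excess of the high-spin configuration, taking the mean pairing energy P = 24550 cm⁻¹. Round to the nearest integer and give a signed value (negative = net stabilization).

-16826

Ligand charges: 4×(-1) from CN⁻ and 1×(+0) from phen sum to -4; with overall charge -2, Cr is +2.
Cr²⁺: group 6, so d-count = 6 − 2 = 4.
The d⁴ electrons fill as t₂g⁴ eg⁰.
The orbital stabilization is -1.6Δₒ = -1.6 × 25860 = -41376 cm⁻¹.
Pairing penalty: 1 pair vs 0 in the high-spin reference → 1 extra × P = 24550 cm⁻¹.
Net CFSE = -41376 + 24550 = -16826 cm⁻¹.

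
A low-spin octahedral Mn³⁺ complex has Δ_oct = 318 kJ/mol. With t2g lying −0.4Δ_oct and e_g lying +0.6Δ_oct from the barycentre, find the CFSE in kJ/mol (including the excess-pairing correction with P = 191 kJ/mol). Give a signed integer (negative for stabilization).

Group 7 minus oxidation state +3 gives a d⁴ configuration for Mn³⁺.
Configuration: t2g^4 e_g^0.
CFSE(orbital) = 4×(-0.4Δ_oct) + 0×(0.6Δ_oct) = -1.6Δ_oct; with Δ_oct = 318 kJ/mol that is -509 kJ/mol.
Relative to high-spin t2g^3 e_g^1 (0 paired), the low-spin configuration has 1 additional pair, contributing +1 × 191 = +191 kJ/mol.
Combining: -509 + 191 = -318 kJ/mol.

-318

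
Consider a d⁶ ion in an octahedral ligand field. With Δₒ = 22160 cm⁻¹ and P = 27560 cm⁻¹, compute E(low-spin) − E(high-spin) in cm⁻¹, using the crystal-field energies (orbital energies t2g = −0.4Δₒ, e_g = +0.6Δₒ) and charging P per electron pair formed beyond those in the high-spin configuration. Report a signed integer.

High-spin: t2g^4 e_g^2, CFSE = -0.4Δₒ = -8864 cm⁻¹.
For low-spin the configuration is t2g^6 e_g^0: orbital energy -2.4 × 22160 = -53184 cm⁻¹, and 2 additional pairs relative to high-spin add 55120 cm⁻¹, giving 1936 cm⁻¹.
The difference is 1936 − (-8864) = 10800 cm⁻¹, so high-spin lies lower.

10800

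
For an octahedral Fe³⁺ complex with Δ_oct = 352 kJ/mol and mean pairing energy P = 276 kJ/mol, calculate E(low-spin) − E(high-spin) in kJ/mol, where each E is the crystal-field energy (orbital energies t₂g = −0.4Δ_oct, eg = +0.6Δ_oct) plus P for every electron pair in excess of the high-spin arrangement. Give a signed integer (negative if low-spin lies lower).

-152

Fe sits in group 8; removing 3 electrons leaves Fe³⁺ with 8 − 3 = 5 d electrons.
High-spin d⁵ fills as t₂g³ eg² with CFSE 3(−0.4) + 2(+0.6) = 0.0Δ_oct = 0 kJ/mol.
Low-spin: t₂g⁵ eg⁰, orbital CFSE = -2.0Δ_oct = -704 kJ/mol; plus 2 excess pairs × P = +552 kJ/mol; total -152 kJ/mol.
E(LS) − E(HS) = -152 − (0) = -152 kJ/mol.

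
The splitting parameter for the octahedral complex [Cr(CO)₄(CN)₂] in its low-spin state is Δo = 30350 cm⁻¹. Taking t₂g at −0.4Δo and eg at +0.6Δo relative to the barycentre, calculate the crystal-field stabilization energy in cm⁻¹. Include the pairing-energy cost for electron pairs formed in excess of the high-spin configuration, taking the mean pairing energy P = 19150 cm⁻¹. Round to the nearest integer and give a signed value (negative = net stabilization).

-29410

Ligand charges: 4×(+0) from CO and 2×(-1) from CN⁻ sum to -2; with overall charge +0, Cr is +2.
Cr²⁺: group 6, so d-count = 6 − 2 = 4.
Configuration: t₂g⁴ eg⁰.
CFSE(orbital) = 4×(-0.4Δo) + 0×(0.6Δo) = -1.6Δo; with Δo = 30350 cm⁻¹ that is -48560 cm⁻¹.
High-spin d⁴ would be t₂g³ eg¹ with 0 pairs; low-spin has 1, so 1 excess pair costs +1P = +19150 cm⁻¹.
Combining: -48560 + 19150 = -29410 cm⁻¹.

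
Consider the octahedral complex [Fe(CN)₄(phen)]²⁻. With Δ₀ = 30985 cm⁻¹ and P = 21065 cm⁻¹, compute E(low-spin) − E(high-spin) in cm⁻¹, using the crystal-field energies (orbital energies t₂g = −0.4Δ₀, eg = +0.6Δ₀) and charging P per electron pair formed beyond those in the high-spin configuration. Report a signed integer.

-19840

Ligand charges: 4×(-1) from CN⁻ and 1×(+0) from phen sum to -4; with overall charge -2, Fe is +2.
Fe is in group 8, so Fe²⁺ is d⁶ (8 − 2 = 6).
In the high-spin limit (t₂g⁴ eg²) the orbital term is -0.4Δ₀ = -12394 cm⁻¹, with no excess pairing.
Low-spin: t₂g⁶ eg⁰, orbital CFSE = -2.4Δ₀ = -74364 cm⁻¹; plus 2 excess pairs × P = +42130 cm⁻¹; total -32234 cm⁻¹.
Thus E(LS) − E(HS) = -19840 cm⁻¹.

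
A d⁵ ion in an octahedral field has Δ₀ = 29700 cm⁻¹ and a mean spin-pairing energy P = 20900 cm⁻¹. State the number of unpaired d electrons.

Δ₀ > P, so pairing is preferred: the ground state is low-spin.
That gives t2g^5 e_g^0.
Unpaired electrons: 1.

1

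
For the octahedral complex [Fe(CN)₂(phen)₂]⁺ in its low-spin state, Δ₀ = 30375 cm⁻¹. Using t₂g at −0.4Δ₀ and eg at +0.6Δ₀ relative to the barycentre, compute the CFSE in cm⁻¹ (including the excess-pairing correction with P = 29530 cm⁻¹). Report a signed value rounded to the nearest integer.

Ligand charges: 2×(-1) from CN⁻ and 2×(+0) from phen sum to -2; with overall charge +1, Fe is +3.
Group 8 minus oxidation state +3 gives a d⁵ configuration for Fe³⁺.
The d⁵ electrons fill as t₂g⁵ eg⁰.
The orbital stabilization is -2.0Δ₀ = -2.0 × 30375 = -60750 cm⁻¹.
High-spin d⁵ would be t₂g³ eg² with 0 pairs; low-spin has 2, so 2 excess pairs cost +2P = +59060 cm⁻¹.
Overall CFSE = -60750 + 59060 = -1690 cm⁻¹.

-1690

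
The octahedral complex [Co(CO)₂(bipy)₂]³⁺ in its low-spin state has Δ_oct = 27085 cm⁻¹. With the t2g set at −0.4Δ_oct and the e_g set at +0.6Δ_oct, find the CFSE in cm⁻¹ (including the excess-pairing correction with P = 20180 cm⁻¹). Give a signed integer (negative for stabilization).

Ligand charges: 2×(+0) from CO and 2×(+0) from bipy sum to +0; with overall charge +3, Co is +3.
Co³⁺: group 9, so d-count = 9 − 3 = 6.
Electron filling gives t2g^6 e_g^0.
The orbital stabilization is -2.4Δ_oct = -2.4 × 27085 = -65004 cm⁻¹.
Pairing penalty: 3 pairs vs 1 in the high-spin reference → 2 extra × P = 40360 cm⁻¹.
Net CFSE = -65004 + 40360 = -24644 cm⁻¹.

-24644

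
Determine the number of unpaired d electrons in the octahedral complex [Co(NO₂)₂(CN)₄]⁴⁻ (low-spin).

1

Ligand charges: 2×(-1) from NO₂⁻ and 4×(-1) from CN⁻ sum to -6; with overall charge -4, Co is +2.
Co sits in group 9; removing 2 electrons leaves Co²⁺ with 9 − 2 = 7 d electrons.
Configuration: t₂g⁶ eg¹, giving 1 unpaired electron.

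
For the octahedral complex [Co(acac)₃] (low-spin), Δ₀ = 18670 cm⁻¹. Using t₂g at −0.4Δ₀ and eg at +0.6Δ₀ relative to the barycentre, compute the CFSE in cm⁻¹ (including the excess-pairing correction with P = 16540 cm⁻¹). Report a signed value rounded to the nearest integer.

Each acac⁻ contributes -1; 3 × (-1) = -3. With overall charge +0, Co is in the +3 oxidation state.
Group 9 minus oxidation state +3 gives a d⁶ configuration for Co³⁺.
Configuration: t₂g⁶ eg⁰.
Orbital CFSE = 6(-0.4) + 0(0.6) = -2.4Δ₀ = -2.4 × 18670 = -44808 cm⁻¹.
Relative to high-spin t₂g⁴ eg² (1 paired), the low-spin configuration has 2 additional pairs, contributing +2 × 16540 = +33080 cm⁻¹.
Overall CFSE = -44808 + 33080 = -11728 cm⁻¹.

-11728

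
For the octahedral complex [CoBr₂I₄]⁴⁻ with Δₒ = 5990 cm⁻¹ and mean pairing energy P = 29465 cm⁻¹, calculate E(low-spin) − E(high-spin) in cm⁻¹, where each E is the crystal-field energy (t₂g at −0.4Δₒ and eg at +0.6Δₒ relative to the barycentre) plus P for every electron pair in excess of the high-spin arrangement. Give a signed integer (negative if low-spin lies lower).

23475

Ligand charges: 2×(-1) from Br⁻ and 4×(-1) from I⁻ sum to -6; with overall charge -4, Co is +2.
Co is in group 9, so Co²⁺ is d⁷ (9 − 2 = 7).
High-spin d⁷ fills as t₂g⁵ eg² with CFSE 5(−0.4) + 2(+0.6) = -0.8Δₒ = -4792 cm⁻¹.
For low-spin the configuration is t₂g⁶ eg¹: orbital energy -1.8 × 5990 = -10782 cm⁻¹, and 1 additional pair relative to high-spin adds 29465 cm⁻¹, giving 18683 cm⁻¹.
E(LS) − E(HS) = 18683 − (-4792) = 23475 cm⁻¹.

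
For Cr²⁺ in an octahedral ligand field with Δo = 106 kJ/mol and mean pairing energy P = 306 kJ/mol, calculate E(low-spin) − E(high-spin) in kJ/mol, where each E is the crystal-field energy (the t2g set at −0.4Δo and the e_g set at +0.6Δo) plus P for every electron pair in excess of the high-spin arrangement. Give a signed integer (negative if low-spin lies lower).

Cr is in group 6, so Cr²⁺ is d⁴ (6 − 2 = 4).
High-spin: t2g^3 e_g^1, CFSE = -0.6Δo = -64 kJ/mol.
Low-spin: t2g^4 e_g^0, orbital CFSE = -1.6Δo = -170 kJ/mol; plus 1 excess pair × P = +306 kJ/mol; total 136 kJ/mol.
The difference is 136 − (-64) = 200 kJ/mol, so high-spin lies lower.

200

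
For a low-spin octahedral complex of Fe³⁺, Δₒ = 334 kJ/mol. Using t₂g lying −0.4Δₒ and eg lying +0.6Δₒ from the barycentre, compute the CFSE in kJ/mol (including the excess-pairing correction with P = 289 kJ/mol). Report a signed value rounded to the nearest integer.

Fe³⁺: group 8, so d-count = 8 − 3 = 5.
Configuration: t₂g⁵ eg⁰.
Orbital CFSE = 5(-0.4) + 0(0.6) = -2.0Δₒ = -2.0 × 334 = -668 kJ/mol.
Pairing penalty: 2 pairs vs 0 in the high-spin reference → 2 extra × P = 578 kJ/mol.
Overall CFSE = -668 + 578 = -90 kJ/mol.

-90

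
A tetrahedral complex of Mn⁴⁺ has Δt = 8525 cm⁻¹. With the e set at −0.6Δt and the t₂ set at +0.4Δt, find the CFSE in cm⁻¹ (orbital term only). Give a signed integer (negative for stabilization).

-6820

Mn⁴⁺: group 7, so d-count = 7 − 4 = 3.
Tetrahedral splitting is small, so the complex is high-spin.
Configuration: e² t₂¹.
Orbital CFSE = 2(-0.6) + 1(0.4) = -0.8Δt = -0.8 × 8525 = -6820 cm⁻¹.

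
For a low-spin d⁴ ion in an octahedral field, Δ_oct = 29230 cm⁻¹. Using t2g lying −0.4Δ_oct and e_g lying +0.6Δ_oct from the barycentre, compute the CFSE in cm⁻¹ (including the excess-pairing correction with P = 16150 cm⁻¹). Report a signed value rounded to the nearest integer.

Electron filling gives t2g^4 e_g^0.
Orbital CFSE = 4(-0.4) + 0(0.6) = -1.6Δ_oct = -1.6 × 29230 = -46768 cm⁻¹.
Pairing penalty: 1 pair vs 0 in the high-spin reference → 1 extra × P = 16150 cm⁻¹.
Net CFSE = -46768 + 16150 = -30618 cm⁻¹.

-30618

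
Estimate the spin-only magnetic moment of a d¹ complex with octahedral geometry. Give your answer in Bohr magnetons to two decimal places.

1.73 Bohr magnetons

For octahedral d¹ the high- and low-spin configurations coincide.
Configuration: t₂g¹ eg⁰ → 1 unpaired electron.
μ(spin-only) = √[1(1+2)] = √3 ≈ 1.73 Bohr magnetons.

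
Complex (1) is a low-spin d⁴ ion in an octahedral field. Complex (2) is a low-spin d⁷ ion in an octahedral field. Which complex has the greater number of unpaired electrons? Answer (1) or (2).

(1): t₂g⁴ eg⁰ → 2 unpaired.
(2): t₂g⁶ eg¹ → 1 unpaired.
So (1) has more unpaired electrons.

(1)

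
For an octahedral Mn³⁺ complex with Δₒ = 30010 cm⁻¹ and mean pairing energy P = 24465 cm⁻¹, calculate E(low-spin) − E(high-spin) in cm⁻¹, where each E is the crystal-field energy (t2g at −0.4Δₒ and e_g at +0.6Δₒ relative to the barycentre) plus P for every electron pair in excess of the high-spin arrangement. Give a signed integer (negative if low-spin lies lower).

Mn sits in group 7; removing 3 electrons leaves Mn³⁺ with 7 − 3 = 4 d electrons.
In the high-spin limit (t2g^3 e_g^1) the orbital term is -0.6Δₒ = -18006 cm⁻¹, with no excess pairing.
Low-spin: t2g^4 e_g^0, orbital CFSE = -1.6Δₒ = -48016 cm⁻¹; plus 1 excess pair × P = +24465 cm⁻¹; total -23551 cm⁻¹.
Thus E(LS) − E(HS) = -5545 cm⁻¹.

-5545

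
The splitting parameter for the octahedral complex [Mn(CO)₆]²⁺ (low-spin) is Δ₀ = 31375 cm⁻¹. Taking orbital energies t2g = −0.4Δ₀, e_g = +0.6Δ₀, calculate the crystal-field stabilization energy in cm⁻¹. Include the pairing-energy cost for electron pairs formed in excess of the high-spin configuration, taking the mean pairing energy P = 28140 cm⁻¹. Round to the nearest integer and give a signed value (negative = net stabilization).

CO is neutral, so the +2 overall charge sits on Mn: oxidation state +2.
Mn sits in group 7; removing 2 electrons leaves Mn²⁺ with 7 − 2 = 5 d electrons.
Configuration: t2g^5 e_g^0.
Orbital CFSE = 5(-0.4) + 0(0.6) = -2.0Δ₀ = -2.0 × 31375 = -62750 cm⁻¹.
High-spin d⁵ would be t2g^3 e_g^2 with 0 pairs; low-spin has 2, so 2 excess pairs cost +2P = +56280 cm⁻¹.
Overall CFSE = -62750 + 56280 = -6470 cm⁻¹.

-6470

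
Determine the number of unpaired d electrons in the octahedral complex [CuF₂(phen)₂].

Ligand charges: 2×(-1) from F⁻ and 2×(+0) from phen sum to -2; with overall charge +0, Cu is +2.
Cu sits in group 11; removing 2 electrons leaves Cu²⁺ with 11 − 2 = 9 d electrons.
Configuration: t₂g⁶ eg³, giving 1 unpaired electron.

1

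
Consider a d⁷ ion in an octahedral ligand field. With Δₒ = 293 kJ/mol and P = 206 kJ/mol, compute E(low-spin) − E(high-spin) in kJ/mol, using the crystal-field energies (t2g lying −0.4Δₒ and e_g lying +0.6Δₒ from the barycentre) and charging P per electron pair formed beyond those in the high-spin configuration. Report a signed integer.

High-spin: t2g^5 e_g^2, CFSE = -0.8Δₒ = -234 kJ/mol.
Low-spin t2g^6 e_g^1 gives -1.8Δₒ = -527 kJ/mol, but forming 1 extra pair costs 1P = 206 kJ/mol, so E(LS) = -527 + 206 = -321 kJ/mol.
Thus E(LS) − E(HS) = -87 kJ/mol.

-87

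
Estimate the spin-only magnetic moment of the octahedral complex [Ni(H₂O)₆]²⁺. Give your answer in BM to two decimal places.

2.83 BM

H₂O is neutral, so the +2 overall charge sits on Ni: oxidation state +2.
Group 10 minus oxidation state +2 gives a d⁸ configuration for Ni²⁺.
For octahedral d⁸ the high- and low-spin configurations coincide.
Configuration: t2g^6 e_g^2 → 2 unpaired electrons.
μ(spin-only) = √[2(2+2)] = √8 ≈ 2.83 BM.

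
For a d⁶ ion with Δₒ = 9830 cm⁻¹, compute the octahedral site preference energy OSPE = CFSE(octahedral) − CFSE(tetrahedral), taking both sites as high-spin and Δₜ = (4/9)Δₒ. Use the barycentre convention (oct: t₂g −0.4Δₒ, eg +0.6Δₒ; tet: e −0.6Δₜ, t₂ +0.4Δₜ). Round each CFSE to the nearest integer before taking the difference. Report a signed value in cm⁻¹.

Octahedral (high-spin): t₂g⁴ eg², CFSE = 4(−0.4) + 2(+0.6) = -0.4Δₒ = -0.4 × 9830 = -3932 cm⁻¹.
In a tetrahedral site the filling is e³ t₂³: CFSE(tet) = -0.6Δₜ = -0.6 × (4/9)(9830) = -2621 cm⁻¹.
Subtracting, OSPE = -3932 − (-2621) = -1311 cm⁻¹.

-1311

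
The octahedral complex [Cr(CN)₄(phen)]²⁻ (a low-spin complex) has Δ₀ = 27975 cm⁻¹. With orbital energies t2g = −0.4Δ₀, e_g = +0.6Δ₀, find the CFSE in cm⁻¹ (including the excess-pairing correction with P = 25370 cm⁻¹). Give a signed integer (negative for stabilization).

-19390

Ligand charges: 4×(-1) from CN⁻ and 1×(+0) from phen sum to -4; with overall charge -2, Cr is +2.
Cr is in group 6, so Cr²⁺ is d⁴ (6 − 2 = 4).
The d⁴ electrons fill as t2g^4 e_g^0.
Orbital CFSE = 4(-0.4) + 0(0.6) = -1.6Δ₀ = -1.6 × 27975 = -44760 cm⁻¹.
Relative to high-spin t2g^3 e_g^1 (0 paired), the low-spin configuration has 1 additional pair, contributing +1 × 25370 = +25370 cm⁻¹.
Overall CFSE = -44760 + 25370 = -19390 cm⁻¹.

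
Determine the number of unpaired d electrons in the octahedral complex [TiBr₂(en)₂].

Ligand charges: 2×(-1) from Br⁻ and 2×(+0) from en sum to -2; with overall charge +0, Ti is +2.
Ti²⁺: group 4, so d-count = 4 − 2 = 2.
Configuration: t2g^2 e_g^0, giving 2 unpaired electrons.

2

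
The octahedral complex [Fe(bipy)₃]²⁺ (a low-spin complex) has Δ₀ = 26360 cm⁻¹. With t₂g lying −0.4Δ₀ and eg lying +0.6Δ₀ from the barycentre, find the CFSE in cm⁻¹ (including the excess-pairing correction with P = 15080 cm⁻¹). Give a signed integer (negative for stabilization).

-33104

bipy is neutral, so the +2 overall charge sits on Fe: oxidation state +2.
Fe is in group 8, so Fe²⁺ is d⁶ (8 − 2 = 6).
Configuration: t₂g⁶ eg⁰.
Orbital CFSE = 6(-0.4) + 0(0.6) = -2.4Δ₀ = -2.4 × 26360 = -63264 cm⁻¹.
Pairing penalty: 3 pairs vs 1 in the high-spin reference → 2 extra × P = 30160 cm⁻¹.
Combining: -63264 + 30160 = -33104 cm⁻¹.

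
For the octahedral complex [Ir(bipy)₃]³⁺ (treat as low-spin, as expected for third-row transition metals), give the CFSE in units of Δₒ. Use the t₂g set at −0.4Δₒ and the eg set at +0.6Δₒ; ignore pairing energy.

-2.4 Δₒ

bipy is neutral, so the +3 overall charge sits on Ir: oxidation state +3.
Ir is in group 9, so Ir³⁺ is d⁶ (9 − 3 = 6).
Configuration: t₂g⁶ eg⁰.
CFSE = 6(-0.4Δₒ) + 0(0.6Δₒ) = -2.4Δₒ + 0.0Δₒ = -2.4Δₒ.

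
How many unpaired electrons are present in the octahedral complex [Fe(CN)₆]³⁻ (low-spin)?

1

Each CN⁻ contributes -1; 6 × (-1) = -6. With overall charge -3, Fe is in the +3 oxidation state.
Fe is in group 8, so Fe³⁺ is d⁵ (8 − 3 = 5).
Configuration: t2g^5 e_g^0, giving 1 unpaired electron.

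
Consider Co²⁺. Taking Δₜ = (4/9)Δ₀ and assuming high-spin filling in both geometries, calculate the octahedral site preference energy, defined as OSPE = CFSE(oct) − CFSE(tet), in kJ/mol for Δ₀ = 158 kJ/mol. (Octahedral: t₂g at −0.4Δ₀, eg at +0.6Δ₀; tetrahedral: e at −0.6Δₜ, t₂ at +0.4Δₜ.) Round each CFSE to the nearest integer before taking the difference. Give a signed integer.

Co sits in group 9; removing 2 electrons leaves Co²⁺ with 9 − 2 = 7 d electrons.
Octahedral (high-spin): t₂g⁵ eg², CFSE = 5(−0.4) + 2(+0.6) = -0.8Δ₀ = -0.8 × 158 = -126 kJ/mol.
In a tetrahedral site the filling is e⁴ t₂³: CFSE(tet) = -1.2Δₜ = -1.2 × (4/9)(158) = -84 kJ/mol.
Subtracting, OSPE = -126 − (-84) = -42 kJ/mol.

-42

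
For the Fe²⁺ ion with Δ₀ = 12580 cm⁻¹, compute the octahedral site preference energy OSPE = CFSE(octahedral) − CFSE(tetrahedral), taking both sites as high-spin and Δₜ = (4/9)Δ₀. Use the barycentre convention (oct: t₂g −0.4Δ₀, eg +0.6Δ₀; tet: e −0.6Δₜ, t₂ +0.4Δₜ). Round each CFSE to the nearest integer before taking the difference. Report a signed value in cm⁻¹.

-1677

Fe²⁺: group 8, so d-count = 8 − 2 = 6.
Octahedral high-spin t2g^4 e_g^2: CFSE = -0.4 × 12580 = -5032 cm⁻¹.
Tetrahedral e^3 t2^3 gives -0.6Δₜ = -0.6 × (4/9) × 12580 = -3355 cm⁻¹.
OSPE = -5032 − (-3355) = -1677 cm⁻¹.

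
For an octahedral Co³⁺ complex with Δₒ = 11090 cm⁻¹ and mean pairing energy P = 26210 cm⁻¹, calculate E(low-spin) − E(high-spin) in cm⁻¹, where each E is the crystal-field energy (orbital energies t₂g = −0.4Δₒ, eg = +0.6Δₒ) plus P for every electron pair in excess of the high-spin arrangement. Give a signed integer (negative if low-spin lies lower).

30240

Co sits in group 9; removing 3 electrons leaves Co³⁺ with 9 − 3 = 6 d electrons.
In the high-spin limit (t₂g⁴ eg²) the orbital term is -0.4Δₒ = -4436 cm⁻¹, with no excess pairing.
Low-spin t₂g⁶ eg⁰ gives -2.4Δₒ = -26616 cm⁻¹, but forming 2 extra pairs costs 2P = 52420 cm⁻¹, so E(LS) = -26616 + 52420 = 25804 cm⁻¹.
The difference is 25804 − (-4436) = 30240 cm⁻¹, so high-spin lies lower.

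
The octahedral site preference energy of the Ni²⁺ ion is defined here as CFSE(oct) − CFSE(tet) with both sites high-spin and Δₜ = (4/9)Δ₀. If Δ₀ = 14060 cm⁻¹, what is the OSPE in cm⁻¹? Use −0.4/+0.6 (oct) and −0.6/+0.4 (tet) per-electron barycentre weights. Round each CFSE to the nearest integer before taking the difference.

-11873

Ni is in group 10, so Ni²⁺ is d⁸ (10 − 2 = 8).
Octahedral high-spin t₂g⁶ eg²: CFSE = -1.2 × 14060 = -16872 cm⁻¹.
Tetrahedral e⁴ t₂⁴ gives -0.8Δₜ = -0.8 × (4/9) × 14060 = -4999 cm⁻¹.
OSPE = -16872 − (-4999) = -11873 cm⁻¹.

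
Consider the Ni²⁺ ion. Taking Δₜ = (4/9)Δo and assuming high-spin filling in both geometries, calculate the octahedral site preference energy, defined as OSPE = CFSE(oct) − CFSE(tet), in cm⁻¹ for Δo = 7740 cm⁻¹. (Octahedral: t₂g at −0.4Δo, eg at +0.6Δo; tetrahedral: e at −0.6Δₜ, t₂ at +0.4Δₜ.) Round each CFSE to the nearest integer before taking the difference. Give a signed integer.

Ni²⁺: group 10, so d-count = 10 − 2 = 8.
In an octahedral site d⁸ (HS) is t₂g⁶ eg², giving CFSE(oct) = -1.2Δo = -9288 cm⁻¹.
Tetrahedral: e⁴ t₂⁴, CFSE = 4(−0.6) + 4(+0.4) = -0.8Δₜ = -0.8 × (4/9) × 7740 = -2752 cm⁻¹.
OSPE = CFSE(oct) − CFSE(tet) = -9288 − (-2752) = -6536 cm⁻¹.

-6536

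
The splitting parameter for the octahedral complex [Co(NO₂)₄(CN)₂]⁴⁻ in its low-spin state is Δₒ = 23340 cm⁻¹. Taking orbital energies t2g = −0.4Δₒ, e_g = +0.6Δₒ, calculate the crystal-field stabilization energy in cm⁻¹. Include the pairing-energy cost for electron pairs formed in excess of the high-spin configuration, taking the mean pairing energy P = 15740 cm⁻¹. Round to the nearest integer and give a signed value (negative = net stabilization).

-26272

Ligand charges: 4×(-1) from NO₂⁻ and 2×(-1) from CN⁻ sum to -6; with overall charge -4, Co is +2.
Co is in group 9, so Co²⁺ is d⁷ (9 − 2 = 7).
The d⁷ electrons fill as t2g^6 e_g^1.
Orbital CFSE = 6(-0.4) + 1(0.6) = -1.8Δₒ = -1.8 × 23340 = -42012 cm⁻¹.
Pairing penalty: 3 pairs vs 2 in the high-spin reference → 1 extra × P = 15740 cm⁻¹.
Net CFSE = -42012 + 15740 = -26272 cm⁻¹.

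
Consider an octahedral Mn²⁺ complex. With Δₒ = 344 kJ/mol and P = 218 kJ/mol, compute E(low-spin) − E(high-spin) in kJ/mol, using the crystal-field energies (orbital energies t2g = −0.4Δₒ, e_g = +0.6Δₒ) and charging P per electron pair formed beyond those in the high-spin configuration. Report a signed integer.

-252

Mn is in group 7, so Mn²⁺ is d⁵ (7 − 2 = 5).
High-spin: t2g^3 e_g^2, CFSE = 0.0Δₒ = 0 kJ/mol.
Low-spin t2g^5 e_g^0 gives -2.0Δₒ = -688 kJ/mol, but forming 2 extra pairs costs 2P = 436 kJ/mol, so E(LS) = -688 + 436 = -252 kJ/mol.
E(LS) − E(HS) = -252 − (0) = -252 kJ/mol.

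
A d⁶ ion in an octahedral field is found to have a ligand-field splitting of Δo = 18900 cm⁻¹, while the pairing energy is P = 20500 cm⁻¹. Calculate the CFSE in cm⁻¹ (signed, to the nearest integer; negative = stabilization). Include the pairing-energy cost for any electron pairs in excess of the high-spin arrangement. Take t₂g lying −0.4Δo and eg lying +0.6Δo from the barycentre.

Since Δo = 18900 cm⁻¹ < P = 20500 cm⁻¹, the complex adopts the high-spin configuration.
Filling d⁶ accordingly: t₂g⁴ eg².
Orbital CFSE = -0.4Δo = -0.4 × 18900 = -7560 cm⁻¹.
High-spin has no excess pairs, so no pairing correction applies.

-7560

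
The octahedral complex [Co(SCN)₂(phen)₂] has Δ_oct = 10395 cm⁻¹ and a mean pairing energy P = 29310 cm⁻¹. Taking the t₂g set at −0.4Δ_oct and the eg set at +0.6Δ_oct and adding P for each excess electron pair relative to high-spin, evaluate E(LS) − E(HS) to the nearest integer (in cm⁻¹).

18915

Ligand charges: 2×(-1) from SCN⁻ and 2×(+0) from phen sum to -2; with overall charge +0, Co is +2.
Group 9 minus oxidation state +2 gives a d⁷ configuration for Co²⁺.
High-spin d⁷ fills as t₂g⁵ eg² with CFSE 5(−0.4) + 2(+0.6) = -0.8Δ_oct = -8316 cm⁻¹.
For low-spin the configuration is t₂g⁶ eg¹: orbital energy -1.8 × 10395 = -18711 cm⁻¹, and 1 additional pair relative to high-spin adds 29310 cm⁻¹, giving 10599 cm⁻¹.
Thus E(LS) − E(HS) = 18915 cm⁻¹.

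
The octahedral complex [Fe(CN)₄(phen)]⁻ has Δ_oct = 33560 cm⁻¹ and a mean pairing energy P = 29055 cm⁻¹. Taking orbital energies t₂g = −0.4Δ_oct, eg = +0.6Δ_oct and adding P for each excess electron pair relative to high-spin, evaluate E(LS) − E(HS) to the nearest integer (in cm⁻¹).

Ligand charges: 4×(-1) from CN⁻ and 1×(+0) from phen sum to -4; with overall charge -1, Fe is +3.
Group 8 minus oxidation state +3 gives a d⁵ configuration for Fe³⁺.
In the high-spin limit (t₂g³ eg²) the orbital term is 0.0Δ_oct = 0 cm⁻¹, with no excess pairing.
Low-spin t₂g⁵ eg⁰ gives -2.0Δ_oct = -67120 cm⁻¹, but forming 2 extra pairs costs 2P = 58110 cm⁻¹, so E(LS) = -67120 + 58110 = -9010 cm⁻¹.
Thus E(LS) − E(HS) = -9010 cm⁻¹.

-9010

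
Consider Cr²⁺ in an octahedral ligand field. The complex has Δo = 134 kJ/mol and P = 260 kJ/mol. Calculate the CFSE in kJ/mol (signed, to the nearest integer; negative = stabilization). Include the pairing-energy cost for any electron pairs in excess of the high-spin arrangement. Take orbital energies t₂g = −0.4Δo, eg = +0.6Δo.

Cr sits in group 6; removing 2 electrons leaves Cr²⁺ with 6 − 2 = 4 d electrons.
Since Δo = 134 kJ/mol < P = 260 kJ/mol, the complex adopts the high-spin configuration.
That gives t₂g³ eg¹.
Orbital CFSE = -0.6Δo = -0.6 × 134 = -80 kJ/mol.
High-spin has no excess pairs, so no pairing correction applies.

-80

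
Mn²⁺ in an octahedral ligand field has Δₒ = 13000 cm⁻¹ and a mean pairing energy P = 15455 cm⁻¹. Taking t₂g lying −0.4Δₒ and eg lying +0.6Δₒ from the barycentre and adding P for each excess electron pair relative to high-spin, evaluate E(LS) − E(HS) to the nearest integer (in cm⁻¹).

4910

Mn is in group 7, so Mn²⁺ is d⁵ (7 − 2 = 5).
High-spin: t₂g³ eg², CFSE = 0.0Δₒ = 0 cm⁻¹.
Low-spin: t₂g⁵ eg⁰, orbital CFSE = -2.0Δₒ = -26000 cm⁻¹; plus 2 excess pairs × P = +30910 cm⁻¹; total 4910 cm⁻¹.
Thus E(LS) − E(HS) = 4910 cm⁻¹.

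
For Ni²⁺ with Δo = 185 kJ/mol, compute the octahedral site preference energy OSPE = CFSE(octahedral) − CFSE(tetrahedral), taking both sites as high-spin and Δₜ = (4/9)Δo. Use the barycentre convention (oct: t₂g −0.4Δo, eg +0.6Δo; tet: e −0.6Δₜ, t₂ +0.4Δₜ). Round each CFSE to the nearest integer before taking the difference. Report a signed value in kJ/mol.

-156

Ni is in group 10, so Ni²⁺ is d⁸ (10 − 2 = 8).
Octahedral (high-spin): t2g^6 e_g^2, CFSE = 6(−0.4) + 2(+0.6) = -1.2Δo = -1.2 × 185 = -222 kJ/mol.
Tetrahedral e^4 t2^4 gives -0.8Δₜ = -0.8 × (4/9) × 185 = -66 kJ/mol.
Subtracting, OSPE = -222 − (-66) = -156 kJ/mol.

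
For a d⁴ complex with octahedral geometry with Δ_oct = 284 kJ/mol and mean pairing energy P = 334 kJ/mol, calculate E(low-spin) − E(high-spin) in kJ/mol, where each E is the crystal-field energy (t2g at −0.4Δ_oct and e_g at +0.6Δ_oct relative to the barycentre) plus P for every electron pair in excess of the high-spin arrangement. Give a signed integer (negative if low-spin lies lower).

High-spin d⁴ fills as t2g^3 e_g^1 with CFSE 3(−0.4) + 1(+0.6) = -0.6Δ_oct = -170 kJ/mol.
Low-spin t2g^4 e_g^0 gives -1.6Δ_oct = -454 kJ/mol, but forming 1 extra pair costs 1P = 334 kJ/mol, so E(LS) = -454 + 334 = -120 kJ/mol.
Thus E(LS) − E(HS) = 50 kJ/mol.

50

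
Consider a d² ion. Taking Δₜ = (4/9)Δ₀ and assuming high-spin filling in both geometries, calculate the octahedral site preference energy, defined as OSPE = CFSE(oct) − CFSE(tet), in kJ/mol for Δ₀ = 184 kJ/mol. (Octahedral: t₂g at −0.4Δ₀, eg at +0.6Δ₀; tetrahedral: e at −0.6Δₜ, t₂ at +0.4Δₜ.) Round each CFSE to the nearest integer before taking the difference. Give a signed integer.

-49

Octahedral (high-spin): t₂g² eg⁰, CFSE = 2(−0.4) + 0(+0.6) = -0.8Δ₀ = -0.8 × 184 = -147 kJ/mol.
In a tetrahedral site the filling is e² t₂⁰: CFSE(tet) = -1.2Δₜ = -1.2 × (4/9)(184) = -98 kJ/mol.
Subtracting, OSPE = -147 − (-98) = -49 kJ/mol.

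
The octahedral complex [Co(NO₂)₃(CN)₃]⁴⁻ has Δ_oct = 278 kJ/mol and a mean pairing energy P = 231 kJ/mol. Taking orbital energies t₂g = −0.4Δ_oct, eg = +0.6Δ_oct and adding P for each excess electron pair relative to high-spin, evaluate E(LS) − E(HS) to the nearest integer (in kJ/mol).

Ligand charges: 3×(-1) from NO₂⁻ and 3×(-1) from CN⁻ sum to -6; with overall charge -4, Co is +2.
Co is in group 9, so Co²⁺ is d⁷ (9 − 2 = 7).
In the high-spin limit (t₂g⁵ eg²) the orbital term is -0.8Δ_oct = -222 kJ/mol, with no excess pairing.
Low-spin: t₂g⁶ eg¹, orbital CFSE = -1.8Δ_oct = -500 kJ/mol; plus 1 excess pair × P = +231 kJ/mol; total -269 kJ/mol.
The difference is -269 − (-222) = -47 kJ/mol, so low-spin lies lower.

-47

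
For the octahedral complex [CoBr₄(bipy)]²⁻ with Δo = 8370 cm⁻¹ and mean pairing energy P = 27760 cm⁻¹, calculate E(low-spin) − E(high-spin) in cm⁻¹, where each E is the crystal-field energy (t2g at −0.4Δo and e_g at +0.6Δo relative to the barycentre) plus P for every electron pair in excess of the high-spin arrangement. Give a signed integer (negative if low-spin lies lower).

Ligand charges: 4×(-1) from Br⁻ and 1×(+0) from bipy sum to -4; with overall charge -2, Co is +2.
Co sits in group 9; removing 2 electrons leaves Co²⁺ with 9 − 2 = 7 d electrons.
High-spin d⁷ fills as t2g^5 e_g^2 with CFSE 5(−0.4) + 2(+0.6) = -0.8Δo = -6696 cm⁻¹.
For low-spin the configuration is t2g^6 e_g^1: orbital energy -1.8 × 8370 = -15066 cm⁻¹, and 1 additional pair relative to high-spin adds 27760 cm⁻¹, giving 12694 cm⁻¹.
The difference is 12694 − (-6696) = 19390 cm⁻¹, so high-spin lies lower.

19390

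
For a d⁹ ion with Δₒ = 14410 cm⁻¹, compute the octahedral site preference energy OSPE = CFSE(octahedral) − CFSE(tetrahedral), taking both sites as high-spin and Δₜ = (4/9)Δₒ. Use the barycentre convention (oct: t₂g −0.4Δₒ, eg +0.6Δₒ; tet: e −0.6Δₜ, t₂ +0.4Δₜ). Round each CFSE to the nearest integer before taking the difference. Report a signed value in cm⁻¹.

Octahedral (high-spin): t₂g⁶ eg³, CFSE = 6(−0.4) + 3(+0.6) = -0.6Δₒ = -0.6 × 14410 = -8646 cm⁻¹.
Tetrahedral e⁴ t₂⁵ gives -0.4Δₜ = -0.4 × (4/9) × 14410 = -2562 cm⁻¹.
Subtracting, OSPE = -8646 − (-2562) = -6084 cm⁻¹.

-6084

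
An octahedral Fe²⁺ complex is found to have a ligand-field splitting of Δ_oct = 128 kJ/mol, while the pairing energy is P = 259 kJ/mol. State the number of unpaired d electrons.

4

Fe²⁺: group 8, so d-count = 8 − 2 = 6.
Here Δ_oct < P (128 < 259), so the high-spin state is favoured.
Filling d⁶ accordingly: t₂g⁴ eg².
Unpaired electrons: 4.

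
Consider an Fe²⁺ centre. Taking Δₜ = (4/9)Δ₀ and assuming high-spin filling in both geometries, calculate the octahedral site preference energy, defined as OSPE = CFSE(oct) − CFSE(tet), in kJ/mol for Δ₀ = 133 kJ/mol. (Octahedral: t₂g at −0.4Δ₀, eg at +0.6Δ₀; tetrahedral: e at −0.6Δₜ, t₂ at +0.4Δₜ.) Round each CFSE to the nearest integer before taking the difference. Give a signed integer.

-18

Fe²⁺: group 8, so d-count = 8 − 2 = 6.
Octahedral high-spin t₂g⁴ eg²: CFSE = -0.4 × 133 = -53 kJ/mol.
Tetrahedral e³ t₂³ gives -0.6Δₜ = -0.6 × (4/9) × 133 = -35 kJ/mol.
Subtracting, OSPE = -53 − (-35) = -18 kJ/mol.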